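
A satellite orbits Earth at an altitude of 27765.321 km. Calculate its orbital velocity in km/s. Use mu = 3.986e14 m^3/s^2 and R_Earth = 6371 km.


r = R_E + alt = 6371.0 + 27765.321 = 34136.3210 km = 3.4136321e+07 m
v = sqrt(mu/r) = sqrt(3.986e14 / 3.4136321e+07) = 3417.1205 m/s = 3.4171 km/s

3.4171 km/s


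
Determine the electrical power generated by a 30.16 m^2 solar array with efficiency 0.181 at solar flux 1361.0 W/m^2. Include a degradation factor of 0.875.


P = area * eta * S * degradation
P = 30.16 * 0.181 * 1361.0 * 0.875
P = 6500.9390 W

6500.9390 W


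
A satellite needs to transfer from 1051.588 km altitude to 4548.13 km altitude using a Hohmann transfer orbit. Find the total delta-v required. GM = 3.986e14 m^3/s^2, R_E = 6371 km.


r1 = 7422.5880 km = 7.422588e+06 m
r2 = 10919.1300 km = 1.091913e+07 m
dv1 = sqrt(mu/r1)*(sqrt(2*r2/(r1+r2)) - 1) = 668.0395 m/s
dv2 = sqrt(mu/r2)*(1 - sqrt(2*r1/(r1+r2))) = 606.3176 m/s
total dv = |dv1| + |dv2| = 668.0395 + 606.3176 = 1274.3571 m/s = 1.2744 km/s

1.2744 km/s


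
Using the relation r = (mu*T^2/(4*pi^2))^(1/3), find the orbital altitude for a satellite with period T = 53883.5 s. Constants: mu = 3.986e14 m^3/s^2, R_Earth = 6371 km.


T = 53883.5 s
r = (mu*T^2/(4*pi^2))^(1/3) = (3.986e14 * 53883.5^2 / (4*pi^2))^(1/3)
r = 3.0833989e+07 m = 30833.9893 km
alt = r - R_E = 30833.9893 - 6371 = 24462.9893 km

24462.9893 km


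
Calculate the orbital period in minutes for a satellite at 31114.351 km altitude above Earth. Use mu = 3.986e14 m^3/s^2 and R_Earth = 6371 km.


r = 37485.3510 km = 3.7485351e+07 m
T = 2*pi*sqrt(r^3/mu) = 2*pi*sqrt(5.2672599e+22 / 3.986e14)
T = 72227.6681 s = 1203.7945 min

1203.7945 minutes


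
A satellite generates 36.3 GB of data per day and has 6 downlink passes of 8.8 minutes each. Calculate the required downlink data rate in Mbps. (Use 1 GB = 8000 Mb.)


total contact time = 6 * 8.8 * 60 = 3168.0000 s
data = 36.3 GB = 290400.0000 Mb
rate = 290400.0000 / 3168.0000 = 91.6667 Mbps

91.6667 Mbps


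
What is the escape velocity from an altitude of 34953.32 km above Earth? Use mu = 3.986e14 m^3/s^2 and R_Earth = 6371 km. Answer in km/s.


r = 6371.0 + 34953.32 = 41324.3200 km = 4.132432e+07 m
v_esc = sqrt(2*mu/r) = sqrt(2*3.986e14 / 4.132432e+07)
v_esc = 4392.1866 m/s = 4.3922 km/s

4.3922 km/s


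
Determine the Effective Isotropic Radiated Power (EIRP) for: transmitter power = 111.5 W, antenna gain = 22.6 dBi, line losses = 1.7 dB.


Pt = 111.5 W = 20.4727 dBW
EIRP = Pt_dBW + Gt - losses = 20.4727 + 22.6 - 1.7 = 41.3727 dBW

41.3727 dBW


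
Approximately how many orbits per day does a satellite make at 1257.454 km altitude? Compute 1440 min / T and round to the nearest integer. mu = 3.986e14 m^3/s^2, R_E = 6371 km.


r = 7.628454e+06 m
T = 2*pi*sqrt(r^3/mu) = 6630.8014 s = 110.5134 min
revs/day = 1440 / 110.5134 = 13.0301
Rounded: 13 revolutions per day

13 revolutions per day


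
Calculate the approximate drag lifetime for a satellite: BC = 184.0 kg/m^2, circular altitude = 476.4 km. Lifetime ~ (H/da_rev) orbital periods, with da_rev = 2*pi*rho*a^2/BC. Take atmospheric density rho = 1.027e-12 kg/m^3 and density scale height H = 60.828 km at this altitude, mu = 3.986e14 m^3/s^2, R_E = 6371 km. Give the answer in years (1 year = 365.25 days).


a = R_E + alt = 6847.4000 km = 6.8474e+06 m
da_rev = 2*pi*rho*a^2/BC = 2*pi*1.027e-12*(6.8474e+06)^2/184.0 = 1.644311 m per revolution
N = H/da_rev = 60828.0000 m / 1.644311 m = 36993.0084 revolutions
P = 2*pi*sqrt(a^3/mu) = 5638.9698 s
lifetime = N*P = 36993.0084 * 5638.9698 = 2.0860246e+08 s = 2414.3803 days
years = 2414.3803 / 365.25 = 6.6102 years

6.6102 years


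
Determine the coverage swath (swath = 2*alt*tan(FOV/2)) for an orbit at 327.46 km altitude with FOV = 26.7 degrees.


FOV = 26.7 deg = 0.4660029 rad
swath = 2 * alt * tan(FOV/2) = 2 * 327.46 * tan(0.2330015)
swath = 2 * 327.46 * 0.2373116
swath = 155.4201 km

155.4201 km


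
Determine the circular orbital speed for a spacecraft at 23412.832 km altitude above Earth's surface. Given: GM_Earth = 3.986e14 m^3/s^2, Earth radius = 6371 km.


r = R_E + alt = 6371.0 + 23412.832 = 29783.8320 km = 2.9783832e+07 m
v = sqrt(mu/r) = sqrt(3.986e14 / 2.9783832e+07) = 3658.2919 m/s = 3.6583 km/s

3.6583 km/s


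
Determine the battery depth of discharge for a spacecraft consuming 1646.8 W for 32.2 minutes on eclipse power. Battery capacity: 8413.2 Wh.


E_used = P * t / 60 = 1646.8 * 32.2 / 60 = 883.7827 Wh
DOD = E_used / E_total * 100 = 883.7827 / 8413.2 * 100
DOD = 10.5047 %

10.5047 %


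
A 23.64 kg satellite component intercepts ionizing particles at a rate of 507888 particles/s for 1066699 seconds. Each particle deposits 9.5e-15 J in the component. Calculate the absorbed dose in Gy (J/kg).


Total energy deposited = rate * time * E_per
  = 507888 * 1066699 * 9.5e-15 = 0.005146754 J
Dose = E_total / mass = 0.005146754 / 23.64
Dose = 2.1771381e-04 Gy

2.1771e-04 Gy


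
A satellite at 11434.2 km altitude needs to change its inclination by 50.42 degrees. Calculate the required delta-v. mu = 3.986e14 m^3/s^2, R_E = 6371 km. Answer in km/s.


r = 17805.2000 km = 1.78052e+07 m
V = sqrt(mu/r) = 4731.4605 m/s
di = 50.42 deg = 0.879995 rad
dV = 2*V*sin(di/2) = 2*4731.4605*sin(0.4399975)
dV = 4030.6101 m/s = 4.0306 km/s

4.0306 km/s


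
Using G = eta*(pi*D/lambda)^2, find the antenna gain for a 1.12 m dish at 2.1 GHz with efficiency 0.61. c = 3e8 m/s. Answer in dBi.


lambda = c/f = 3e8 / 2.1e+09 = 0.1428571 m
G = eta*(pi*D/lambda)^2 = 0.61*(pi*1.12/0.1428571)^2
G = 370.0511 (linear)
G = 10*log10(370.0511) = 25.6826 dBi

25.6826 dBi


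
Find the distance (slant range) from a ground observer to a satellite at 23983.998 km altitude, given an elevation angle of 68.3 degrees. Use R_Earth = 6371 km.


h = 23983.998 km, el = 68.3 deg
d = -R_E*sin(el) + sqrt((R_E*sin(el))^2 + 2*R_E*h + h^2)
d = -6371.0000*sin(1.1921) + sqrt((6371.0000*0.9291326)^2 + 2*6371.0000*23983.998 + 23983.998^2)
d = 24343.9527 km

24343.9527 km


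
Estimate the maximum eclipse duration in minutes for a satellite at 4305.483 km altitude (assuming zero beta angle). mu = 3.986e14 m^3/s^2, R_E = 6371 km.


r = 10676.4830 km
T = 182.9794 min
Eclipse fraction = arcsin(R_E/r)/pi = arcsin(6371.0000/10676.4830)/pi
= arcsin(0.5967321)/pi = 0.2035345
Eclipse duration = 0.2035345 * 182.9794 = 37.2426 min

37.2426 minutes


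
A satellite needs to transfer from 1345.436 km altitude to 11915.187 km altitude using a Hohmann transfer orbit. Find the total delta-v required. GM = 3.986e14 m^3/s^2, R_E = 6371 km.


r1 = 7716.4360 km = 7.716436e+06 m
r2 = 18286.1870 km = 1.8286187e+07 m
dv1 = sqrt(mu/r1)*(sqrt(2*r2/(r1+r2)) - 1) = 1336.4932 m/s
dv2 = sqrt(mu/r2)*(1 - sqrt(2*r1/(r1+r2))) = 1071.9731 m/s
total dv = |dv1| + |dv2| = 1336.4932 + 1071.9731 = 2408.4664 m/s = 2.4085 km/s

2.4085 km/s


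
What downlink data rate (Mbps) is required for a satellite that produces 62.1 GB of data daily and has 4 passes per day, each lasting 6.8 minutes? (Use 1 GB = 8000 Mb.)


total contact time = 4 * 6.8 * 60 = 1632.0000 s
data = 62.1 GB = 496800.0000 Mb
rate = 496800.0000 / 1632.0000 = 304.4118 Mbps

304.4118 Mbps


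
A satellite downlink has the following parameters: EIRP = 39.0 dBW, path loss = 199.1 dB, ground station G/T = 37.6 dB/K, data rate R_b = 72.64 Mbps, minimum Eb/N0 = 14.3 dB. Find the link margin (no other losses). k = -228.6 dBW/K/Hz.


C/N0 = EIRP - FSPL + G/T - k = 39.0 - 199.1 + 37.6 - (-228.6)
C/N0 = 106.1000 dB-Hz
R_b = 72.64 Mbps = 7.264e+07 bps -> 10*log10(R_b) = 78.6118 dB-Hz
Eb/N0 = C/N0 - 10*log10(R_b) = 106.1000 - 78.6118 = 27.4882 dB
Margin = Eb/N0 - Eb/N0_req = 27.4882 - 14.3 = 13.1882 dB (link closes)

13.1882 dB


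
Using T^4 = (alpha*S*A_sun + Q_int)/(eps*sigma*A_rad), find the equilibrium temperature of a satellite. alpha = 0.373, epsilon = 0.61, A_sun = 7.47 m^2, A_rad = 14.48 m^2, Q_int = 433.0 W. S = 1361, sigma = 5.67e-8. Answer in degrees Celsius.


Numerator = alpha*S*A_sun + Q_int = 0.373*1361*7.47 + 433.0 = 4225.1679 W
Denominator = eps*sigma*A_rad = 0.61*5.67e-8*14.48 = 5.0081976e-07 W/K^4
T^4 = 8.436504e+09 K^4
T = 303.0684 K = 29.9184 C

29.9184 degrees Celsius


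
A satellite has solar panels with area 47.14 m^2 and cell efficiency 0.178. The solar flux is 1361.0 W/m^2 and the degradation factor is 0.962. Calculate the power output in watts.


P = area * eta * S * degradation
P = 47.14 * 0.178 * 1361.0 * 0.962
P = 10986.0805 W

10986.0805 W


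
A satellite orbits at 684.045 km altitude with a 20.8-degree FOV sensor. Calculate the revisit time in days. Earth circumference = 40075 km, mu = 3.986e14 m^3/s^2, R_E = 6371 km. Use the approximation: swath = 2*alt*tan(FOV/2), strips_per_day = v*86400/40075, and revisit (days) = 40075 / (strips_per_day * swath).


swath = 2*684.045*tan(0.1815142) = 251.0915 km
v = sqrt(mu/r) = 7516.5535 m/s = 7.5166 km/s
strips/day = v*86400/40075 = 7.5166*86400/40075 = 16.2054
coverage/day = strips * swath = 16.2054 * 251.0915 = 4069.0308 km
revisit = 40075 / 4069.0308 = 9.8488 days

9.8488 days


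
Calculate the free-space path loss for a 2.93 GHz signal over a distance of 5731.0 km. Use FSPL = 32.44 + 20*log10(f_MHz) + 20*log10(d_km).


f = 2.93 GHz = 2930.0000 MHz
d = 5731.0 km
FSPL = 32.44 + 20*log10(2930.0000) + 20*log10(5731.0)
FSPL = 32.44 + 69.3374 + 75.1646
FSPL = 176.9420 dB

176.9420 dB


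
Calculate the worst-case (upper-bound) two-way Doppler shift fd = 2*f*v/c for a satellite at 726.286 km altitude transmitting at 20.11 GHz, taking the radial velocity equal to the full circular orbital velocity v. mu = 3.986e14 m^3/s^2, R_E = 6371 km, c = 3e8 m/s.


r = 7.097286e+06 m
v = sqrt(mu/r) = 7494.1519 m/s (worst-case radial velocity)
f = 20.11 GHz = 2.011e+10 Hz
fd = 2*f*v/c = 2*2.011e+10*7494.1519/3.0e+08
fd = 1.004716e+06 Hz

1.0047e+06 Hz


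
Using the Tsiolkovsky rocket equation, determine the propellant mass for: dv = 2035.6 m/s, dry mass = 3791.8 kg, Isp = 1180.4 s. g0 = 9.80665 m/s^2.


ve = Isp * g0 = 1180.4 * 9.80665 = 11575.769660 m/s
mass ratio = exp(dv/ve) = exp(2035.6/11575.769660) = 1.19225930
m_prop = m_dry * (mr - 1) = 3791.8 * (1.19225930 - 1)
m_prop = 729.0088 kg

729.0088 kg


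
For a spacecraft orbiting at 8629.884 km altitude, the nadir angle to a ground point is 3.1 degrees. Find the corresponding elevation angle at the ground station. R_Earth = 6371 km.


r = R_E + alt = 15000.8840 km
Law of sines in the satellite / Earth-center / ground-point triangle:
  sin(nadir)/R_E = sin(90 + el)/r  =>  cos(el) = (r/R_E)*sin(nadir)
cos(el) = (15000.8840 / 6371.0000) * sin(3.1 deg) = 0.1273317
el = arccos(0.1273317) = 82.6846 deg
(Earth-central angle = 90 - nadir - el = 4.2154 deg)

82.6846 degrees


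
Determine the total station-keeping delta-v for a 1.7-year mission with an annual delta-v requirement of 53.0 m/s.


dV = rate * years = 53.0 * 1.7
dV = 90.1000 m/s

90.1000 m/s


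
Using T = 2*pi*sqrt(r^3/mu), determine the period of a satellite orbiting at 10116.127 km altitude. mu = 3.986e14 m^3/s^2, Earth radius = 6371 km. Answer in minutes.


r = 16487.1270 km = 1.6487127e+07 m
T = 2*pi*sqrt(r^3/mu) = 2*pi*sqrt(4.4816192e+21 / 3.986e14)
T = 21068.2613 s = 351.1377 min

351.1377 minutes


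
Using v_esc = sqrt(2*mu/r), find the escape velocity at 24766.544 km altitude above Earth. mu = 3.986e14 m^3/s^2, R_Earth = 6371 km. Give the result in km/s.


r = 6371.0 + 24766.544 = 31137.5440 km = 3.1137544e+07 m
v_esc = sqrt(2*mu/r) = sqrt(2*3.986e14 / 3.1137544e+07)
v_esc = 5059.8946 m/s = 5.0599 km/s

5.0599 km/s


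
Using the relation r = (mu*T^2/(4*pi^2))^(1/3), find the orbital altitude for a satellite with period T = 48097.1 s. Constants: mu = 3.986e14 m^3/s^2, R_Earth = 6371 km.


T = 48097.1 s
r = (mu*T^2/(4*pi^2))^(1/3) = (3.986e14 * 48097.1^2 / (4*pi^2))^(1/3)
r = 2.8585016e+07 m = 28585.0165 km
alt = r - R_E = 28585.0165 - 6371 = 22214.0165 km

22214.0165 km


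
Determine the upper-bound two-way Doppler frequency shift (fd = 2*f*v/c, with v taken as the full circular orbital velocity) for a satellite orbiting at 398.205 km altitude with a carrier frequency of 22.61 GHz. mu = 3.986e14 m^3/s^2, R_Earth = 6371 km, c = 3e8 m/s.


r = 6.769205e+06 m
v = sqrt(mu/r) = 7673.6116 m/s (worst-case radial velocity)
f = 22.61 GHz = 2.261e+10 Hz
fd = 2*f*v/c = 2*2.261e+10*7673.6116/3.0e+08
fd = 1.1566691e+06 Hz

1.1567e+06 Hz


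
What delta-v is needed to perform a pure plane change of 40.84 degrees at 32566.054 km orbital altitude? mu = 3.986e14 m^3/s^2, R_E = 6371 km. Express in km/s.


r = 38937.0540 km = 3.8937054e+07 m
V = sqrt(mu/r) = 3199.5367 m/s
di = 40.84 deg = 0.7127925 rad
dV = 2*V*sin(di/2) = 2*3199.5367*sin(0.3563962)
dV = 2232.6316 m/s = 2.2326 km/s

2.2326 km/s


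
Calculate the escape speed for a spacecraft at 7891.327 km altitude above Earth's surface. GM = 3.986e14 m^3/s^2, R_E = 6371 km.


r = 6371.0 + 7891.327 = 14262.3270 km = 1.4262327e+07 m
v_esc = sqrt(2*mu/r) = sqrt(2*3.986e14 / 1.4262327e+07)
v_esc = 7476.3298 m/s = 7.4763 km/s

7.4763 km/s


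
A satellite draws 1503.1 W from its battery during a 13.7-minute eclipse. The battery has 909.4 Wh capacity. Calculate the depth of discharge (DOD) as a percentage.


E_used = P * t / 60 = 1503.1 * 13.7 / 60 = 343.2078 Wh
DOD = E_used / E_total * 100 = 343.2078 / 909.4 * 100
DOD = 37.7400 %

37.7400 %


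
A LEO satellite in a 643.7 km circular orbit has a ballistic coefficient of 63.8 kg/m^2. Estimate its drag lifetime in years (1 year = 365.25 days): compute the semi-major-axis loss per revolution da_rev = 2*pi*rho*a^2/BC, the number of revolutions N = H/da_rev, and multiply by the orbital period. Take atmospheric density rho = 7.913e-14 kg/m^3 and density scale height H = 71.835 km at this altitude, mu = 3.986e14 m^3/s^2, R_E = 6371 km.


a = R_E + alt = 7014.7000 km = 7.0147e+06 m
da_rev = 2*pi*rho*a^2/BC = 2*pi*7.913e-14*(7.0147e+06)^2/63.8 = 0.383458668 m per revolution
N = H/da_rev = 71835.0000 m / 0.383458668 m = 187334.4012 revolutions
P = 2*pi*sqrt(a^3/mu) = 5846.8893 s
lifetime = N*P = 187334.4012 * 5846.8893 = 1.0953235e+09 s = 12677.3555 days
years = 12677.3555 / 365.25 = 34.7087 years

34.7087 years


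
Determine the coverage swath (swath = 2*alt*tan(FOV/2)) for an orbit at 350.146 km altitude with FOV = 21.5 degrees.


FOV = 21.5 deg = 0.3752458 rad
swath = 2 * alt * tan(FOV/2) = 2 * 350.146 * tan(0.1876229)
swath = 2 * 350.146 * 0.1898559
swath = 132.9546 km

132.9546 km


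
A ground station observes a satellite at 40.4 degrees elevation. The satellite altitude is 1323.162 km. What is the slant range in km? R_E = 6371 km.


h = 1323.162 km, el = 40.4 deg
d = -R_E*sin(el) + sqrt((R_E*sin(el))^2 + 2*R_E*h + h^2)
d = -6371.0000*sin(0.705113) + sqrt((6371.0000*0.6481199)^2 + 2*6371.0000*1323.162 + 1323.162^2)
d = 1842.4735 km

1842.4735 km


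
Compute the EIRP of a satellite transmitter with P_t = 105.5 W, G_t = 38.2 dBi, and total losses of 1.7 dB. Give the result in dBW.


Pt = 105.5 W = 20.2325 dBW
EIRP = Pt_dBW + Gt - losses = 20.2325 + 38.2 - 1.7 = 56.7325 dBW

56.7325 dBW


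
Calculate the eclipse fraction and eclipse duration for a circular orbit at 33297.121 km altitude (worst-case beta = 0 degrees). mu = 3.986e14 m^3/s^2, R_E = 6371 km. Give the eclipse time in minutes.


r = 39668.1210 km
T = 1310.4559 min
Eclipse fraction = arcsin(R_E/r)/pi = arcsin(6371.0000/39668.1210)/pi
= arcsin(0.1606076)/pi = 0.05134535
Eclipse duration = 0.05134535 * 1310.4559 = 67.2858 min

67.2858 minutes


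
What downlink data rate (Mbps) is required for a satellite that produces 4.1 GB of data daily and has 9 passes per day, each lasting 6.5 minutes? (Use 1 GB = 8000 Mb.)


total contact time = 9 * 6.5 * 60 = 3510.0000 s
data = 4.1 GB = 32800.0000 Mb
rate = 32800.0000 / 3510.0000 = 9.3447 Mbps

9.3447 Mbps


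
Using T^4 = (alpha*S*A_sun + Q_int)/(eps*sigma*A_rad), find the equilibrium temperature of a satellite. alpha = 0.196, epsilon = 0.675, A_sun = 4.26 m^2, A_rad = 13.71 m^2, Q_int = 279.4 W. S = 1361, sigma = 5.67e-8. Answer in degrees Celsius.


Numerator = alpha*S*A_sun + Q_int = 0.196*1361*4.26 + 279.4 = 1415.7806 W
Denominator = eps*sigma*A_rad = 0.675*5.67e-8*13.71 = 5.2471598e-07 W/K^4
T^4 = 2.6981846e+09 K^4
T = 227.9124 K = -45.2376 C

-45.2376 degrees Celsius


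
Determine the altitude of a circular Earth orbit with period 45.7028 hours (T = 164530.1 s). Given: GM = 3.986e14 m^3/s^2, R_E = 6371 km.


T = 164530.1 s
r = (mu*T^2/(4*pi^2))^(1/3) = (3.986e14 * 164530.1^2 / (4*pi^2))^(1/3)
r = 6.4896722e+07 m = 64896.7219 km
alt = r - R_E = 64896.7219 - 6371 = 58525.7219 km

58525.7219 km


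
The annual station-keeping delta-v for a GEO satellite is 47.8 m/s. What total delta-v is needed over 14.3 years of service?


dV = rate * years = 47.8 * 14.3
dV = 683.5400 m/s

683.5400 m/s


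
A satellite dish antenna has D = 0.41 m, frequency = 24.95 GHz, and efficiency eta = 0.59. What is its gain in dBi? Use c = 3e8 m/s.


lambda = c/f = 3e8 / 2.495e+10 = 0.01202405 m
G = eta*(pi*D/lambda)^2 = 0.59*(pi*0.41/0.01202405)^2
G = 6770.4582 (linear)
G = 10*log10(6770.4582) = 38.3062 dBi

38.3062 dBi


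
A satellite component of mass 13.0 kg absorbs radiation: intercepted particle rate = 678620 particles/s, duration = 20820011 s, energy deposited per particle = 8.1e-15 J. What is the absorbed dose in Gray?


Total energy deposited = rate * time * E_per
  = 678620 * 20820011 * 8.1e-15 = 0.1144439 J
Dose = E_total / mass = 0.1144439 / 13.0
Dose = 0.008803377 Gy

0.0088 Gy


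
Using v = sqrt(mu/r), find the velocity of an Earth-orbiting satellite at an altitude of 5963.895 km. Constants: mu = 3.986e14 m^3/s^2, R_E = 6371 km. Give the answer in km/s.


r = R_E + alt = 6371.0 + 5963.895 = 12334.8950 km = 1.2334895e+07 m
v = sqrt(mu/r) = sqrt(3.986e14 / 1.2334895e+07) = 5684.6132 m/s = 5.6846 km/s

5.6846 km/s


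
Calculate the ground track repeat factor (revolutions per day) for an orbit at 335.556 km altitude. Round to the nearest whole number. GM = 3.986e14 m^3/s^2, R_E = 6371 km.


r = 6.706556e+06 m
T = 2*pi*sqrt(r^3/mu) = 5465.8858 s = 91.0981 min
revs/day = 1440 / 91.0981 = 15.8071
Rounded: 16 revolutions per day

16 revolutions per day


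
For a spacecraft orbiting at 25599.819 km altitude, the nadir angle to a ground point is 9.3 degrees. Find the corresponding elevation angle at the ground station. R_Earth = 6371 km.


r = R_E + alt = 31970.8190 km
Law of sines in the satellite / Earth-center / ground-point triangle:
  sin(nadir)/R_E = sin(90 + el)/r  =>  cos(el) = (r/R_E)*sin(nadir)
cos(el) = (31970.8190 / 6371.0000) * sin(9.3 deg) = 0.8109569
el = arccos(0.8109569) = 35.8105 deg
(Earth-central angle = 90 - nadir - el = 44.8895 deg)

35.8105 degrees


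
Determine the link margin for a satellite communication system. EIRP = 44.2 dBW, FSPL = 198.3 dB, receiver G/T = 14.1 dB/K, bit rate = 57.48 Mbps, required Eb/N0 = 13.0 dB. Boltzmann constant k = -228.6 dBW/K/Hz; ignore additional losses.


C/N0 = EIRP - FSPL + G/T - k = 44.2 - 198.3 + 14.1 - (-228.6)
C/N0 = 88.6000 dB-Hz
R_b = 57.48 Mbps = 5.748e+07 bps -> 10*log10(R_b) = 77.5952 dB-Hz
Eb/N0 = C/N0 - 10*log10(R_b) = 88.6000 - 77.5952 = 11.0048 dB
Margin = Eb/N0 - Eb/N0_req = 11.0048 - 13.0 = -1.9952 dB (negative margin: link does not close)

-1.9952 dB


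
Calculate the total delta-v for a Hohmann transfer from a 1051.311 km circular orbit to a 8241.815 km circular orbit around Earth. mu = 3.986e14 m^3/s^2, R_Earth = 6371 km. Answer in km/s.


r1 = 7422.3110 km = 7.422311e+06 m
r2 = 14612.8150 km = 1.4612815e+07 m
dv1 = sqrt(mu/r1)*(sqrt(2*r2/(r1+r2)) - 1) = 1111.3972 m/s
dv2 = sqrt(mu/r2)*(1 - sqrt(2*r1/(r1+r2))) = 936.0262 m/s
total dv = |dv1| + |dv2| = 1111.3972 + 936.0262 = 2047.4234 m/s = 2.0474 km/s

2.0474 km/s


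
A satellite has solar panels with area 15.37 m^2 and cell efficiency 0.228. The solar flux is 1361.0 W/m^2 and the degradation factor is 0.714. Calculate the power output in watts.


P = area * eta * S * degradation
P = 15.37 * 0.228 * 1361.0 * 0.714
P = 3405.3758 W

3405.3758 W


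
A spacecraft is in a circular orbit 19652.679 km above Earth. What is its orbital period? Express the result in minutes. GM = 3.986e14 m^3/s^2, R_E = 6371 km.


r = 26023.6790 km = 2.6023679e+07 m
T = 2*pi*sqrt(r^3/mu) = 2*pi*sqrt(1.7624065e+22 / 3.986e14)
T = 41779.5984 s = 696.3266 min

696.3266 minutes


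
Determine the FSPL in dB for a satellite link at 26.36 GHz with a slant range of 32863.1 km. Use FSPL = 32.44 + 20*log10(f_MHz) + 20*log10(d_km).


f = 26.36 GHz = 26360.0000 MHz
d = 32863.1 km
FSPL = 32.44 + 20*log10(26360.0000) + 20*log10(32863.1)
FSPL = 32.44 + 88.4189 + 90.3342
FSPL = 211.1931 dB

211.1931 dB


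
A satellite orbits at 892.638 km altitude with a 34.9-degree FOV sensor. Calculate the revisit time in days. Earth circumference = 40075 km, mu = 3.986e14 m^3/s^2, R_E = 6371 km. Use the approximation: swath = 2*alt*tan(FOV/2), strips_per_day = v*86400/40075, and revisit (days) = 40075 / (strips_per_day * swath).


swath = 2*892.638*tan(0.30456) = 561.1830 km
v = sqrt(mu/r) = 7407.8393 m/s = 7.4078 km/s
strips/day = v*86400/40075 = 7.4078*86400/40075 = 15.9710
coverage/day = strips * swath = 15.9710 * 561.1830 = 8962.6466 km
revisit = 40075 / 8962.6466 = 4.4713 days

4.4713 days


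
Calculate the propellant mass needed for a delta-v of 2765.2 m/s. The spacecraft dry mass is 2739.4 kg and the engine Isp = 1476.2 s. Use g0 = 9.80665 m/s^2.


ve = Isp * g0 = 1476.2 * 9.80665 = 14476.576730 m/s
mass ratio = exp(dv/ve) = exp(2765.2/14476.576730) = 1.21047399
m_prop = m_dry * (mr - 1) = 2739.4 * (1.21047399 - 1)
m_prop = 576.5724 kg

576.5724 kg


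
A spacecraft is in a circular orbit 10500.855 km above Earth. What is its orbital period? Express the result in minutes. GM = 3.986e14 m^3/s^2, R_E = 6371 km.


r = 16871.8550 km = 1.6871855e+07 m
T = 2*pi*sqrt(r^3/mu) = 2*pi*sqrt(4.8027337e+21 / 3.986e14)
T = 21809.9903 s = 363.4998 min

363.4998 minutes


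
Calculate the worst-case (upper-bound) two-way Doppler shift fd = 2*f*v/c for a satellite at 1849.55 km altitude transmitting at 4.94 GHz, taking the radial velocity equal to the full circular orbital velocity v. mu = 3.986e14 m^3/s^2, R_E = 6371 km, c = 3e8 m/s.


r = 8.22055e+06 m
v = sqrt(mu/r) = 6963.3498 m/s (worst-case radial velocity)
f = 4.94 GHz = 4.94e+09 Hz
fd = 2*f*v/c = 2*4.94e+09*6963.3498/3.0e+08
fd = 229326.3187 Hz

229326.3187 Hz


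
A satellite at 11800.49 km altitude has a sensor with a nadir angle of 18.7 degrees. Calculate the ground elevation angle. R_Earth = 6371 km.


r = R_E + alt = 18171.4900 km
Law of sines in the satellite / Earth-center / ground-point triangle:
  sin(nadir)/R_E = sin(90 + el)/r  =>  cos(el) = (r/R_E)*sin(nadir)
cos(el) = (18171.4900 / 6371.0000) * sin(18.7 deg) = 0.9144586
el = arccos(0.9144586) = 23.8710 deg
(Earth-central angle = 90 - nadir - el = 47.4290 deg)

23.8710 degrees


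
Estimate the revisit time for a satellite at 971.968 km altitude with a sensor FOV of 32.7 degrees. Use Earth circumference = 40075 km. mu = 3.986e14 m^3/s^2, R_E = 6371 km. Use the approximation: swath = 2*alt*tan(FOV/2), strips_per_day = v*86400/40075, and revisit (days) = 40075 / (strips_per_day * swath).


swath = 2*971.968*tan(0.2853613) = 570.2886 km
v = sqrt(mu/r) = 7367.7152 m/s = 7.3677 km/s
strips/day = v*86400/40075 = 7.3677*86400/40075 = 15.8845
coverage/day = strips * swath = 15.8845 * 570.2886 = 9058.7387 km
revisit = 40075 / 9058.7387 = 4.4239 days

4.4239 days


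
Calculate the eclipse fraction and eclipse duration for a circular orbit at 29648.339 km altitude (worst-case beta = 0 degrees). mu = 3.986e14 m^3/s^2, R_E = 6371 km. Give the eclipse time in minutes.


r = 36019.3390 km
T = 1133.8708 min
Eclipse fraction = arcsin(R_E/r)/pi = arcsin(6371.0000/36019.3390)/pi
= arcsin(0.1768772)/pi = 0.05659955
Eclipse duration = 0.05659955 * 1133.8708 = 64.1766 min

64.1766 minutes


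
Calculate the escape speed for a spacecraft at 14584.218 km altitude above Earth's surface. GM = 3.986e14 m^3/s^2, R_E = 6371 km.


r = 6371.0 + 14584.218 = 20955.2180 km = 2.0955218e+07 m
v_esc = sqrt(2*mu/r) = sqrt(2*3.986e14 / 2.0955218e+07)
v_esc = 6167.9033 m/s = 6.1679 km/s

6.1679 km/s


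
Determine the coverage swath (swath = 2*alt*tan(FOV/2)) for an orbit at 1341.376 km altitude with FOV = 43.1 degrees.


FOV = 43.1 deg = 0.7522369 rad
swath = 2 * alt * tan(FOV/2) = 2 * 1341.376 * tan(0.3761185)
swath = 2 * 1341.376 * 0.3949189
swath = 1059.4695 km

1059.4695 km


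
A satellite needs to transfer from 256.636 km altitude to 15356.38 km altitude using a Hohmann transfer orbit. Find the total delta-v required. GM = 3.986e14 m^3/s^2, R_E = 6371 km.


r1 = 6627.6360 km = 6.627636e+06 m
r2 = 21727.3800 km = 2.172738e+07 m
dv1 = sqrt(mu/r1)*(sqrt(2*r2/(r1+r2)) - 1) = 1845.3480 m/s
dv2 = sqrt(mu/r2)*(1 - sqrt(2*r1/(r1+r2))) = 1354.6726 m/s
total dv = |dv1| + |dv2| = 1845.3480 + 1354.6726 = 3200.0206 m/s = 3.2000 km/s

3.2000 km/s


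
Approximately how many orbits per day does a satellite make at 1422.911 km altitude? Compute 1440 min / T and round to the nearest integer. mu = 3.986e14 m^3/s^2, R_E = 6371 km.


r = 7.793911e+06 m
T = 2*pi*sqrt(r^3/mu) = 6847.6946 s = 114.1282 min
revs/day = 1440 / 114.1282 = 12.6174
Rounded: 13 revolutions per day

13 revolutions per day


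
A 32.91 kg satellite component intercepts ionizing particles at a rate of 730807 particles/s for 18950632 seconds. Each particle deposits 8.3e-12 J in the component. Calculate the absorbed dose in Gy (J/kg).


Total energy deposited = rate * time * E_per
  = 730807 * 18950632 * 8.3e-12 = 114.9488 J
Dose = E_total / mass = 114.9488 / 32.91
Dose = 3.4928 Gy

3.4928 Gy


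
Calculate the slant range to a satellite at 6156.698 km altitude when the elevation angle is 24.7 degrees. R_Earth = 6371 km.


h = 6156.698 km, el = 24.7 deg
d = -R_E*sin(el) + sqrt((R_E*sin(el))^2 + 2*R_E*h + h^2)
d = -6371.0000*sin(0.4310963) + sqrt((6371.0000*0.4178671)^2 + 2*6371.0000*6156.698 + 6156.698^2)
d = 8448.1717 km

8448.1717 km


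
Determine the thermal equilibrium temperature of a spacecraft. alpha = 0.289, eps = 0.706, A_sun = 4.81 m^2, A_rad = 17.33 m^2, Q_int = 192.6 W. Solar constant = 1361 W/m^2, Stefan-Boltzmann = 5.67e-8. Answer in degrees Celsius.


Numerator = alpha*S*A_sun + Q_int = 0.289*1361*4.81 + 192.6 = 2084.5125 W
Denominator = eps*sigma*A_rad = 0.706*5.67e-8*17.33 = 6.9372337e-07 W/K^4
T^4 = 3.004818e+09 K^4
T = 234.1286 K = -39.0214 C

-39.0214 degrees Celsius


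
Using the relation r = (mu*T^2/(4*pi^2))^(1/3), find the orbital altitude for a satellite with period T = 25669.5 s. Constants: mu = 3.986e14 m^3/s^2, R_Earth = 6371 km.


T = 25669.5 s
r = (mu*T^2/(4*pi^2))^(1/3) = (3.986e14 * 25669.5^2 / (4*pi^2))^(1/3)
r = 1.8807777e+07 m = 18807.7767 km
alt = r - R_E = 18807.7767 - 6371 = 12436.7767 km

12436.7767 km


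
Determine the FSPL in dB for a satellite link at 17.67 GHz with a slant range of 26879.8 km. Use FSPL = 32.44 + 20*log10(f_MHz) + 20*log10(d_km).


f = 17.67 GHz = 17670.0000 MHz
d = 26879.8 km
FSPL = 32.44 + 20*log10(17670.0000) + 20*log10(26879.8)
FSPL = 32.44 + 84.9447 + 88.5885
FSPL = 205.9733 dB

205.9733 dB


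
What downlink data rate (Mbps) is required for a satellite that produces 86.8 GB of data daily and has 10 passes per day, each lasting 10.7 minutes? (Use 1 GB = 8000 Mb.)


total contact time = 10 * 10.7 * 60 = 6420.0000 s
data = 86.8 GB = 694400.0000 Mb
rate = 694400.0000 / 6420.0000 = 108.1620 Mbps

108.1620 Mbps


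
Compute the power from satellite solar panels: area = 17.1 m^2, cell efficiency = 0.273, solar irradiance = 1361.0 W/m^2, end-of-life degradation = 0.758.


P = area * eta * S * degradation
P = 17.1 * 0.273 * 1361.0 * 0.758
P = 4815.9957 W

4815.9957 W


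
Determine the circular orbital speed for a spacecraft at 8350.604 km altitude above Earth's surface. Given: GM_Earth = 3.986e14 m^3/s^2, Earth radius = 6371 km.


r = R_E + alt = 6371.0 + 8350.604 = 14721.6040 km = 1.4721604e+07 m
v = sqrt(mu/r) = sqrt(3.986e14 / 1.4721604e+07) = 5203.4464 m/s = 5.2034 km/s

5.2034 km/s


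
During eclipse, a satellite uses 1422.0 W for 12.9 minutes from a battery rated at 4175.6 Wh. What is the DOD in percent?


E_used = P * t / 60 = 1422.0 * 12.9 / 60 = 305.7300 Wh
DOD = E_used / E_total * 100 = 305.7300 / 4175.6 * 100
DOD = 7.3218 %

7.3218 %


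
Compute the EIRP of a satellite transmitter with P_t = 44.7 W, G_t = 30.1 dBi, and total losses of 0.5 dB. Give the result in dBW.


Pt = 44.7 W = 16.5031 dBW
EIRP = Pt_dBW + Gt - losses = 16.5031 + 30.1 - 0.5 = 46.1031 dBW

46.1031 dBW


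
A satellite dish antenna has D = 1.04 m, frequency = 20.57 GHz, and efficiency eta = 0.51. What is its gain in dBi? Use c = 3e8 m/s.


lambda = c/f = 3e8 / 2.057e+10 = 0.01458435 m
G = eta*(pi*D/lambda)^2 = 0.51*(pi*1.04/0.01458435)^2
G = 25595.4444 (linear)
G = 10*log10(25595.4444) = 44.0816 dBi

44.0816 dBi


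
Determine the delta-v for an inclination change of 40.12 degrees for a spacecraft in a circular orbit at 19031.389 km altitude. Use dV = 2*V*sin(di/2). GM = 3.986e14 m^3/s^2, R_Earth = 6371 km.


r = 25402.3890 km = 2.5402389e+07 m
V = sqrt(mu/r) = 3961.2419 m/s
di = 40.12 deg = 0.7002261 rad
dV = 2*V*sin(di/2) = 2*3961.2419*sin(0.350113)
dV = 2717.4436 m/s = 2.7174 km/s

2.7174 km/s


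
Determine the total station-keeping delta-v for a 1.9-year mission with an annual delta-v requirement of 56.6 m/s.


dV = rate * years = 56.6 * 1.9
dV = 107.5400 m/s

107.5400 m/s


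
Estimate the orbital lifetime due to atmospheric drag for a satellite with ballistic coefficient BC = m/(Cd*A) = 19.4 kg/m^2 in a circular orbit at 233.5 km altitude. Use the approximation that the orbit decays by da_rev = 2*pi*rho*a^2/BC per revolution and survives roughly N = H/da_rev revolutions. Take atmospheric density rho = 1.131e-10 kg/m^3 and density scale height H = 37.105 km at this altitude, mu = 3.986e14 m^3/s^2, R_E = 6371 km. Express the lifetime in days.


a = R_E + alt = 6604.5000 km = 6.6045e+06 m
da_rev = 2*pi*rho*a^2/BC = 2*pi*1.131e-10*(6.6045e+06)^2/19.4 = 1597.793435 m per revolution
N = H/da_rev = 37105.0000 m / 1597.793435 m = 23.2227 revolutions
P = 2*pi*sqrt(a^3/mu) = 5341.5972 s
lifetime = N*P = 23.2227 * 5341.5972 = 124046.0505 s = 1.4357 days

1.4357 days


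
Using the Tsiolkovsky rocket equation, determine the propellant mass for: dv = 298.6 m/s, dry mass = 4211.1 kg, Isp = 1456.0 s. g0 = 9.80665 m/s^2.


ve = Isp * g0 = 1456.0 * 9.80665 = 14278.482400 m/s
mass ratio = exp(dv/ve) = exp(298.6/14278.482400) = 1.02113279
m_prop = m_dry * (mr - 1) = 4211.1 * (1.02113279 - 1)
m_prop = 88.9923 kg

88.9923 kg


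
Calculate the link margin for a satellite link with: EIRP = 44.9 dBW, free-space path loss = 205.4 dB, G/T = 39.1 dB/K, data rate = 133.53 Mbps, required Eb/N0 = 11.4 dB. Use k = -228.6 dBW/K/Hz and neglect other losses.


C/N0 = EIRP - FSPL + G/T - k = 44.9 - 205.4 + 39.1 - (-228.6)
C/N0 = 107.2000 dB-Hz
R_b = 133.53 Mbps = 1.3353e+08 bps -> 10*log10(R_b) = 81.2558 dB-Hz
Eb/N0 = C/N0 - 10*log10(R_b) = 107.2000 - 81.2558 = 25.9442 dB
Margin = Eb/N0 - Eb/N0_req = 25.9442 - 11.4 = 14.5442 dB (link closes)

14.5442 dB


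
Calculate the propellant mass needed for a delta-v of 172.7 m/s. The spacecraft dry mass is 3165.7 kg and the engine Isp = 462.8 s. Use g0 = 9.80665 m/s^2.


ve = Isp * g0 = 462.8 * 9.80665 = 4538.517620 m/s
mass ratio = exp(dv/ve) = exp(172.7/4538.517620) = 1.03878532
m_prop = m_dry * (mr - 1) = 3165.7 * (1.03878532 - 1)
m_prop = 122.7827 kg

122.7827 kg


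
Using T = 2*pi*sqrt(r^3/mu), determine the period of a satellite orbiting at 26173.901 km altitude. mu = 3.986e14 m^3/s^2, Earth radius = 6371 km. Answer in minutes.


r = 32544.9010 km = 3.2544901e+07 m
T = 2*pi*sqrt(r^3/mu) = 2*pi*sqrt(3.4470602e+22 / 3.986e14)
T = 58429.9687 s = 973.8328 min

973.8328 minutes


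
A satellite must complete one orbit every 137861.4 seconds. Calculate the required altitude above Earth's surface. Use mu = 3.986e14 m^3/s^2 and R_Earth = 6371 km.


T = 137861.4 s
r = (mu*T^2/(4*pi^2))^(1/3) = (3.986e14 * 137861.4^2 / (4*pi^2))^(1/3)
r = 5.7679432e+07 m = 57679.4321 km
alt = r - R_E = 57679.4321 - 6371 = 51308.4321 km

51308.4321 km


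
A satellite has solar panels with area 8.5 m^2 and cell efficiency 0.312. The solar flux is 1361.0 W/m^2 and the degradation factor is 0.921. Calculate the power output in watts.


P = area * eta * S * degradation
P = 8.5 * 0.312 * 1361.0 * 0.921
P = 3324.2316 W

3324.2316 W


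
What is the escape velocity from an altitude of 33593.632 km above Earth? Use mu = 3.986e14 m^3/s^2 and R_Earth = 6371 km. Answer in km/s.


r = 6371.0 + 33593.632 = 39964.6320 km = 3.9964632e+07 m
v_esc = sqrt(2*mu/r) = sqrt(2*3.986e14 / 3.9964632e+07)
v_esc = 4466.2778 m/s = 4.4663 km/s

4.4663 km/s


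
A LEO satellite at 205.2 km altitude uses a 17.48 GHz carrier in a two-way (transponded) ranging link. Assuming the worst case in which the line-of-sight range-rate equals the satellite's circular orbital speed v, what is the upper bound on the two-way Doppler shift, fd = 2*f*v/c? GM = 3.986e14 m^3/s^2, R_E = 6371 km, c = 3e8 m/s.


r = 6.5762e+06 m
v = sqrt(mu/r) = 7785.4038 m/s (worst-case radial velocity)
f = 17.48 GHz = 1.748e+10 Hz
fd = 2*f*v/c = 2*1.748e+10*7785.4038/3.0e+08
fd = 907259.0521 Hz

907259.0521 Hz


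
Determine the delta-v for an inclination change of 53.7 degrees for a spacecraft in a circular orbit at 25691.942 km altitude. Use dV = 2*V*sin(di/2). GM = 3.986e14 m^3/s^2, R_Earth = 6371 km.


r = 32062.9420 km = 3.2062942e+07 m
V = sqrt(mu/r) = 3525.8754 m/s
di = 53.7 deg = 0.9372418 rad
dV = 2*V*sin(di/2) = 2*3525.8754*sin(0.4686209)
dV = 3184.9677 m/s = 3.1850 km/s

3.1850 km/s


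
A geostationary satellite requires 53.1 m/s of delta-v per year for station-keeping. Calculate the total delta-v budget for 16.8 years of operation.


dV = rate * years = 53.1 * 16.8
dV = 892.0800 m/s

892.0800 m/s


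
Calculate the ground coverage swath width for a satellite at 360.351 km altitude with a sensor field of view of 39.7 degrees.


FOV = 39.7 deg = 0.6928957 rad
swath = 2 * alt * tan(FOV/2) = 2 * 360.351 * tan(0.3464479)
swath = 2 * 360.351 * 0.3610082
swath = 260.1794 km

260.1794 km


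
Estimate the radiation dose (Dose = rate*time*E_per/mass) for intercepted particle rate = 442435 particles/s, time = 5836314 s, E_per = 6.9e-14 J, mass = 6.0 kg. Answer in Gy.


Total energy deposited = rate * time * E_per
  = 442435 * 5836314 * 6.9e-14 = 0.1781711 J
Dose = E_total / mass = 0.1781711 / 6.0
Dose = 0.02969518 Gy

0.0297 Gy


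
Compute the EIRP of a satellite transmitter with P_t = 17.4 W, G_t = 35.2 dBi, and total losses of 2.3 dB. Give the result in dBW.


Pt = 17.4 W = 12.4055 dBW
EIRP = Pt_dBW + Gt - losses = 12.4055 + 35.2 - 2.3 = 45.3055 dBW

45.3055 dBW


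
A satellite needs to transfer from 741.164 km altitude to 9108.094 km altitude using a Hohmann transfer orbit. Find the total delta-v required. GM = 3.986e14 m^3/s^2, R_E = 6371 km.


r1 = 7112.1640 km = 7.112164e+06 m
r2 = 15479.0940 km = 1.5479094e+07 m
dv1 = sqrt(mu/r1)*(sqrt(2*r2/(r1+r2)) - 1) = 1277.3468 m/s
dv2 = sqrt(mu/r2)*(1 - sqrt(2*r1/(r1+r2))) = 1047.9023 m/s
total dv = |dv1| + |dv2| = 1277.3468 + 1047.9023 = 2325.2490 m/s = 2.3252 km/s

2.3252 km/s


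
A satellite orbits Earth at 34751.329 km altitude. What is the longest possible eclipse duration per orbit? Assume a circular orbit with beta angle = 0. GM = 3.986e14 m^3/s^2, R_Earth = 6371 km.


r = 41122.3290 km
T = 1383.1731 min
Eclipse fraction = arcsin(R_E/r)/pi = arcsin(6371.0000/41122.3290)/pi
= arcsin(0.154928)/pi = 0.04951456
Eclipse duration = 0.04951456 * 1383.1731 = 68.4872 min

68.4872 minutes


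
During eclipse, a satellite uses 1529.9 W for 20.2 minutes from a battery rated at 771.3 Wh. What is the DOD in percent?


E_used = P * t / 60 = 1529.9 * 20.2 / 60 = 515.0663 Wh
DOD = E_used / E_total * 100 = 515.0663 / 771.3 * 100
DOD = 66.7790 %

66.7790 %


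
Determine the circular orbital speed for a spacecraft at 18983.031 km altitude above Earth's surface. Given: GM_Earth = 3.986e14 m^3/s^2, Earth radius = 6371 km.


r = R_E + alt = 6371.0 + 18983.031 = 25354.0310 km = 2.5354031e+07 m
v = sqrt(mu/r) = sqrt(3.986e14 / 2.5354031e+07) = 3965.0178 m/s = 3.9650 km/s

3.9650 km/s


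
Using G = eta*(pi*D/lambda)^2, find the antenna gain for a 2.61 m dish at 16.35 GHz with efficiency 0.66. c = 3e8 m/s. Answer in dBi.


lambda = c/f = 3e8 / 1.635e+10 = 0.01834862 m
G = eta*(pi*D/lambda)^2 = 0.66*(pi*2.61/0.01834862)^2
G = 131800.6949 (linear)
G = 10*log10(131800.6949) = 51.1992 dBi

51.1992 dBi


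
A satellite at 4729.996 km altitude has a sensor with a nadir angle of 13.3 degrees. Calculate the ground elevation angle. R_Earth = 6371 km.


r = R_E + alt = 11100.9960 km
Law of sines in the satellite / Earth-center / ground-point triangle:
  sin(nadir)/R_E = sin(90 + el)/r  =>  cos(el) = (r/R_E)*sin(nadir)
cos(el) = (11100.9960 / 6371.0000) * sin(13.3 deg) = 0.4008446
el = arccos(0.4008446) = 66.3690 deg
(Earth-central angle = 90 - nadir - el = 10.3310 deg)

66.3690 degrees


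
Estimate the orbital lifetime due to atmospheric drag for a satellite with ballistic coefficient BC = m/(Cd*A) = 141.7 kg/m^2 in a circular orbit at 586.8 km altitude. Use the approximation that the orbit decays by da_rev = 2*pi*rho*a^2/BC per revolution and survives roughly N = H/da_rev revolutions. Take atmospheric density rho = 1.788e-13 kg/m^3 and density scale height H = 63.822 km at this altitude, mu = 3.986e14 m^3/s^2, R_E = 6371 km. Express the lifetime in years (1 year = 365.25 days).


a = R_E + alt = 6957.8000 km = 6.9578e+06 m
da_rev = 2*pi*rho*a^2/BC = 2*pi*1.788e-13*(6.9578e+06)^2/141.7 = 0.383814532 m per revolution
N = H/da_rev = 63822.0000 m / 0.383814532 m = 166283.4380 revolutions
P = 2*pi*sqrt(a^3/mu) = 5775.8929 s
lifetime = N*P = 166283.4380 * 5775.8929 = 9.6043533e+08 s = 11116.1497 days
years = 11116.1497 / 365.25 = 30.4344 years

30.4344 years


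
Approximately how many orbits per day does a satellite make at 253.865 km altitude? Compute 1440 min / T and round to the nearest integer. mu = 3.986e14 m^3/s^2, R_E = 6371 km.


r = 6.624865e+06 m
T = 2*pi*sqrt(r^3/mu) = 5366.3225 s = 89.4387 min
revs/day = 1440 / 89.4387 = 16.1004
Rounded: 16 revolutions per day

16 revolutions per day


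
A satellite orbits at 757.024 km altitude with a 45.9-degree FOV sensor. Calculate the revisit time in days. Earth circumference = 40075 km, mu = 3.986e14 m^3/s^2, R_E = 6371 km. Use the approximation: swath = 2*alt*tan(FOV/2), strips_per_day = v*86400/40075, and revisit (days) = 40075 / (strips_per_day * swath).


swath = 2*757.024*tan(0.4005531) = 641.1165 km
v = sqrt(mu/r) = 7477.9761 m/s = 7.4780 km/s
strips/day = v*86400/40075 = 7.4780*86400/40075 = 16.1222
coverage/day = strips * swath = 16.1222 * 641.1165 = 10336.2080 km
revisit = 40075 / 10336.2080 = 3.8771 days

3.8771 days


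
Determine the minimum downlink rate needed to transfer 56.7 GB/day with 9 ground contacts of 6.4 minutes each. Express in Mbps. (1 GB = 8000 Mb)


total contact time = 9 * 6.4 * 60 = 3456.0000 s
data = 56.7 GB = 453600.0000 Mb
rate = 453600.0000 / 3456.0000 = 131.2500 Mbps

131.2500 Mbps


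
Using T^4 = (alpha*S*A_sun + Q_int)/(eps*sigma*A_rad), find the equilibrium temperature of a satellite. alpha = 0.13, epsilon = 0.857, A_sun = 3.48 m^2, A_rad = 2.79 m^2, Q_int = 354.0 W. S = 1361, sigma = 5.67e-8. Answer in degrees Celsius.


Numerator = alpha*S*A_sun + Q_int = 0.13*1361*3.48 + 354.0 = 969.7164 W
Denominator = eps*sigma*A_rad = 0.857*5.67e-8*2.79 = 1.355714e-07 W/K^4
T^4 = 7.1528095e+09 K^4
T = 290.8166 K = 17.6666 C

17.6666 degrees Celsius
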